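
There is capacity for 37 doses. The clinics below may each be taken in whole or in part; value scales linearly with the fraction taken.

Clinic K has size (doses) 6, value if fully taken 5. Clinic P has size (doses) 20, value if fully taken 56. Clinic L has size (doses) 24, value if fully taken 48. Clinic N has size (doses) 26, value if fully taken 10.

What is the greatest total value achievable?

Sort by value density: Clinic P 56/20≈2.8, Clinic L 48/24≈2, Clinic K 5/6≈0.833, Clinic N 10/26≈0.385.
All 20 doses of Clinic P fit (value 56) ; 17 remain.
Only 17 doses remain; take 17/24 of Clinic L for value 48×17/24 = 34.
Total value = 90.

90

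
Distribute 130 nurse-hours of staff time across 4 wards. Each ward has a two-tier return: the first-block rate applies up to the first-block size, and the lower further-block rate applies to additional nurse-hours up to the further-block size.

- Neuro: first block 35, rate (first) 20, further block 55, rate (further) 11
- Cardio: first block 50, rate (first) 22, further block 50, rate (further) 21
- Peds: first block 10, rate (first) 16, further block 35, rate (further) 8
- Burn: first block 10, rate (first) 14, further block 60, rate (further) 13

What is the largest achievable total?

2750

Rank every tier by rate: Cardio/first 22 > Cardio/second 21 > Neuro/first 20 > Peds/first 16 > Burn/first 14 > Burn/second 13 > Neuro/second 11 > Peds/second 8.
Fill Cardio first block (50 at 22) — 80 left.
Cardio/second (21): +50 — 30 left.
Neuro/first: +30 of 35 at 20; pool empty.
Total = 22×50 + 21×50 + 20×30 = 2750.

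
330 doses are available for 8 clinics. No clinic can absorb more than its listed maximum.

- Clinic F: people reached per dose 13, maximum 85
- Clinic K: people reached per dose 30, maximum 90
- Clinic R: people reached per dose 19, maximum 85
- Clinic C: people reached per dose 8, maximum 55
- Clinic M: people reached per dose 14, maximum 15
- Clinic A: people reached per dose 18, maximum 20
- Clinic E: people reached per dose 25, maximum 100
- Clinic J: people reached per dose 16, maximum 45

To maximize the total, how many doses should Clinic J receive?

Rank by people reached per dose: Clinic K 30 > Clinic E 25 > Clinic R 19 > Clinic A 18 > Clinic J 16 > Clinic M 14 > Clinic F 13 > Clinic C 8.
Give Clinic K 90 to hit its cap of 90 → 240 left.
Clinic E takes 100 to reach its cap of 100 → 140 left.
Give Clinic R 85 to hit its cap of 85 → 55 left.
Clinic A takes 20 to reach its cap of 20 → 35 left.
Clinic J: +35 (room for 45) → 35. Pool exhausted.

35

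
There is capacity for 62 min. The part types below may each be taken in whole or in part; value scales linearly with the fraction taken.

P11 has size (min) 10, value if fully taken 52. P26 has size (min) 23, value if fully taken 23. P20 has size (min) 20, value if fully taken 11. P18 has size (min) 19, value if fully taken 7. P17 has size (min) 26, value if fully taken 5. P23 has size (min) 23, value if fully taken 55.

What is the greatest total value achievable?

Rank by value-to-size ratio: P11 52/10≈5.2, P23 55/23≈2.39, P26 23/23≈1, P20 11/20≈0.55, P18 7/19≈0.368, P17 5/26≈0.192.
P11: take in full, 10 min for value 52 — 52 left.
P23: take in full, 23 min for value 55 — 29 left.
All 23 min of P26 fit (value 23) — 6 remain.
Only 6 min remain; take 6/20 of P20 for value 11×6/20 = 3.3.
Total value = 133.3.

133.3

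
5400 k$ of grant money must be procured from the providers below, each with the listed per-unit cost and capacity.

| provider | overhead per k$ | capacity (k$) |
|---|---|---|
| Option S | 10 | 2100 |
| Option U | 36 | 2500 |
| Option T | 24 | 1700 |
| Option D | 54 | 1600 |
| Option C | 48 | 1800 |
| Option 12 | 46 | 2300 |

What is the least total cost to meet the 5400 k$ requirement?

Fill from the cheapest provider first.
Option S at 10: take all 2100 k$ — 3300 still needed.
Take 1700 from Option T at 24 — need 1600 more.
Take 1600 from Option U at 36 to finish.
Option 12, Option C, Option D: unused.
Cost = 2100×10 + 1700×24 + 1600×36 = 119400.

119400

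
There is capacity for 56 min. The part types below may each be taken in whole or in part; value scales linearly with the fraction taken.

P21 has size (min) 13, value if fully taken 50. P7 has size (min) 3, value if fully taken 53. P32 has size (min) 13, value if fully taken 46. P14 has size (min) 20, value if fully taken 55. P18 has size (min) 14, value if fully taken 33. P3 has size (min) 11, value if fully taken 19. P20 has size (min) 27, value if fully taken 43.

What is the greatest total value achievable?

220.5

Best value per unit of size first: P7 53/3≈17.7, P21 50/13≈3.85, P32 46/13≈3.54, P14 55/20≈2.75, P18 33/14≈2.36, P3 19/11≈1.73, P20 43/27≈1.59.
Take all of P7 (3 min, value 53) ; 53 min left.
All 13 min of P21 fit (value 50) ; 40 remain.
P32: take in full, 13 min for value 46 ; 27 left.
All 20 min of P14 fit (value 55) ; 7 remain.
7 min left: a 7/14 share of P18 gives 33×7/14 = 16.5.
Total value = 220.5.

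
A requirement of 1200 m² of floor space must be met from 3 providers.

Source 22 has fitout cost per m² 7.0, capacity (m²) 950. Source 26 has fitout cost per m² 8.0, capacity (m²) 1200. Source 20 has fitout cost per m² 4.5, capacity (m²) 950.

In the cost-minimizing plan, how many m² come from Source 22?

250

Fill from the cheapest provider first.
Source 20 at 4.5: take all 950 m² ; 250 still needed.
Source 22 at 7.0: take 250 of its 950 ; requirement met.
Source 26: unused.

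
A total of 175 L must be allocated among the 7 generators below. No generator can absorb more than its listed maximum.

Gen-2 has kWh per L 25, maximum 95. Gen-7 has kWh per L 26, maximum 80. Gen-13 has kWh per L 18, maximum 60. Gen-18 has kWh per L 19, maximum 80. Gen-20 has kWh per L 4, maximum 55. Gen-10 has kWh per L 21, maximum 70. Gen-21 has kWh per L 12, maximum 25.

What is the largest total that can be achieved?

4455

Highest kWh per L first: Gen-7 26 > Gen-2 25 > Gen-10 21 > Gen-18 19 > Gen-13 18 > Gen-21 12 > Gen-20 4.
Give Gen-7 80 to hit its cap of 80 ; 95 left.
Gen-2: +95 to 95 (cap) ; 0 left.
Total = 25×95 + 26×80 = 4455.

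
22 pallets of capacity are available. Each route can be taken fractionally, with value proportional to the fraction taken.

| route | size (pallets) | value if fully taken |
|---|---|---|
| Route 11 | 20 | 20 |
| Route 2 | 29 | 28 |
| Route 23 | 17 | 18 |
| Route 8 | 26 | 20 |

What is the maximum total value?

Rank by value-to-size ratio: Route 23 18/17≈1.06, Route 11 20/20≈1, Route 2 28/29≈0.966, Route 8 20/26≈0.769.
Route 23: take in full, 17 pallets for value 18 — 5 left.
Only 5 pallets remain; take 5/20 of Route 11 for value 20×5/20 = 5.
Total value = 23.

23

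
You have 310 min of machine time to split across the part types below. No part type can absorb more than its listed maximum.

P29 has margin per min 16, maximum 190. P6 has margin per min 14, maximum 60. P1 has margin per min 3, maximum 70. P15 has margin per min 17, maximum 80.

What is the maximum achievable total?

4960

Rank by margin per min: P15 17 > P29 16 > P6 14 > P1 3.
P15 takes 80 to reach its cap of 80 ; 230 left.
P29 takes 190 to reach its cap of 190 ; 40 left.
P6: +40 (room for 60) → 40. Pool exhausted.
Total = 16×190 + 14×40 + 17×80 = 4960.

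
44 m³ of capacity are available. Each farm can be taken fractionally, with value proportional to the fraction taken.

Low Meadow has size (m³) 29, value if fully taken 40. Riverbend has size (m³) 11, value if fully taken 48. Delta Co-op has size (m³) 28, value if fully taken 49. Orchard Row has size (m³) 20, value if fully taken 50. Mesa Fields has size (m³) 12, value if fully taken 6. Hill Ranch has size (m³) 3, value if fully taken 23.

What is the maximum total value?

138.5

Best value per unit of size first: Hill Ranch 23/3≈7.67, Riverbend 48/11≈4.36, Orchard Row 50/20≈2.5, Delta Co-op 49/28≈1.75, Low Meadow 40/29≈1.38, Mesa Fields 6/12≈0.5.
Take all of Hill Ranch (3 m³, value 23) — 41 m³ left.
Take all of Riverbend (11 m³, value 48) — 30 m³ left.
Orchard Row: take in full, 20 m³ for value 50 — 10 left.
Only 10 m³ remain; take 10/28 of Delta Co-op for value 49×10/28 = 17.5.
Total value = 138.5.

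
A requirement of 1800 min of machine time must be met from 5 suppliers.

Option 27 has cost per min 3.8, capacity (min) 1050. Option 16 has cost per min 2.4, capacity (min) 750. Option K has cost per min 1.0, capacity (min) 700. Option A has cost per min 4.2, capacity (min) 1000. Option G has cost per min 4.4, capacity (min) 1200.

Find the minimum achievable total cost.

Fill from the cheapest supplier first.
Take 700 from Option K at 1.0 ; need 1100 more.
Option 16 (2.4): use full 750 ; 350 min to go.
Take 350 from Option 27 at 3.8 to finish.
Option A, Option G: unused.
Cost = 700×1.0 + 750×2.4 + 350×3.8 = 3830.

3830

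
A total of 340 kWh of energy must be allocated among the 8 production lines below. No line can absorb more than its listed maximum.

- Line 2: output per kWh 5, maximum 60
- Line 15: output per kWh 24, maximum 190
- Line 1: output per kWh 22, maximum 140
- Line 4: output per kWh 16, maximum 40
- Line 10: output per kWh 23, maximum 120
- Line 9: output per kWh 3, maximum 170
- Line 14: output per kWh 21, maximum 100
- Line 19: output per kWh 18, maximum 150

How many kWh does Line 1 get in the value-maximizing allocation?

30

Rank by output per kWh: Line 15 24 > Line 10 23 > Line 1 22 > Line 14 21 > Line 19 18 > Line 4 16 > Line 2 5 > Line 9 3.
Line 15 takes 190 to reach its cap of 190 ; 150 left.
Give Line 10 120 to hit its cap of 120 ; 30 left.
Line 1: +30 (room for 140) → 30. Pool exhausted.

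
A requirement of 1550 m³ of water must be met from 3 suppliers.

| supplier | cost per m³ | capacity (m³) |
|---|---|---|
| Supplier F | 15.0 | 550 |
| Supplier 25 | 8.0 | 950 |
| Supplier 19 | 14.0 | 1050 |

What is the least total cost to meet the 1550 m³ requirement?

16000

Use suppliers in increasing cost order.
Take 950 from Supplier 25 at 8.0 — need 600 more.
Supplier 19 at 14.0: take 600 of its 1050 — requirement met.
Supplier F: unused.
Cost = 950×8.0 + 600×14.0 = 16000.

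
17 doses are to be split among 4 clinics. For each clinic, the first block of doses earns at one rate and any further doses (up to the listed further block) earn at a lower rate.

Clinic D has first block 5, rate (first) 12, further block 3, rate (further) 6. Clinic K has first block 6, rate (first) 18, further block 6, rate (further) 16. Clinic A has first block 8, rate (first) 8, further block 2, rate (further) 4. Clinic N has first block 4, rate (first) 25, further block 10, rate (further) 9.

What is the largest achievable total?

316

Treat each block as its own option and order by rate: Clinic N/T1 25 > Clinic K/T1 18 > Clinic K/T2 16 > Clinic D/T1 12 > Clinic N/T2 9 > Clinic A/T1 8 > Clinic D/T2 6 > Clinic A/T2 4.
Clinic N/T1 (25): +4 — 13 left.
Clinic K T1 at 18: fill all 6 — 7 left.
Clinic K T2 at 16: fill all 6 — 1 left.
1 remain; put them into Clinic D T1 at 12.
Total = 25×4 + 18×6 + 16×6 + 12×1 = 316.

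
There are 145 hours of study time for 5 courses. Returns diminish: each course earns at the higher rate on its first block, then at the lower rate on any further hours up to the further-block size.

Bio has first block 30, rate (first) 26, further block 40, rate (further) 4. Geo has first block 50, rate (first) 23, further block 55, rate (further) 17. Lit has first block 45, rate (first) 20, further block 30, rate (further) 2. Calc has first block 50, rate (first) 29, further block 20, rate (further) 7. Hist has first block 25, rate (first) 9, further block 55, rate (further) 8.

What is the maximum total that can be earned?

Rank every tier by rate: Calc/first 29 > Bio/first 26 > Geo/first 23 > Lit/first 20 > Geo/second 17 > Hist/first 9 > Hist/second 8 > Calc/second 7 > Bio/second 4 > Lit/second 2.
Fill Calc first block (50 at 29) → 95 left.
Bio first at 26: fill all 30 → 65 left.
Fill Geo first block (50 at 23) → 15 left.
Lit first at 20: only 15 left, fill 15.
Total = 29×50 + 26×30 + 23×50 + 20×15 = 3680.

3680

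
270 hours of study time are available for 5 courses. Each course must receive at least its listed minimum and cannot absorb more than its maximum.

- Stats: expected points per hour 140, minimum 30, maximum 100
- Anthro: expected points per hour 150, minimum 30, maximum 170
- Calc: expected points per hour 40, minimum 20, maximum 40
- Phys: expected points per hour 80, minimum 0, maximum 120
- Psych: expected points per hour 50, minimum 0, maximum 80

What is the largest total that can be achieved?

Meeting every minimum uses 30+30+20+0+0 = 80 hours, leaving 190.
Order the courses by expected points per hour: Anthro 150 > Stats 140 > Phys 80 > Psych 50 > Calc 40.
Anthro: +140 to 170 (cap) ; 50 left.
Stats has room for 70 more but only 50 remain, so it gets 80.
Total = 140×80 + 150×170 + 40×20 = 37500.

37500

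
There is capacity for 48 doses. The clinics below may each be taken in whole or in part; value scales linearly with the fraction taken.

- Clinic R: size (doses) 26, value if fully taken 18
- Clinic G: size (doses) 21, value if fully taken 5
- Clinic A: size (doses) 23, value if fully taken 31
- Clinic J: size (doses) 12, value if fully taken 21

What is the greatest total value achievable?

61

Sort by value density: Clinic J 21/12≈1.75, Clinic A 31/23≈1.35, Clinic R 18/26≈0.692, Clinic G 5/21≈0.238.
Clinic J: take in full, 12 doses for value 21 ; 36 left.
Take all of Clinic A (23 doses, value 31) ; 13 doses left.
13 doses left: a 13/26 share of Clinic R gives 18×13/26 = 9.
Total value = 61.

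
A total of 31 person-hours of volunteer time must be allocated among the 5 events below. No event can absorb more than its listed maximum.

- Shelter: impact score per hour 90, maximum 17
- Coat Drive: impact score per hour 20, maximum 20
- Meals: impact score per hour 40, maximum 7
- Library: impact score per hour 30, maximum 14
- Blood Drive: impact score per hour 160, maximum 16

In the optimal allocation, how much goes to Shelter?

Highest impact score per hour first: Blood Drive 160 > Shelter 90 > Meals 40 > Library 30 > Coat Drive 20.
Blood Drive: +16 to 16 (cap) ; 15 left.
Only 15 left; Shelter takes them to reach 15.

15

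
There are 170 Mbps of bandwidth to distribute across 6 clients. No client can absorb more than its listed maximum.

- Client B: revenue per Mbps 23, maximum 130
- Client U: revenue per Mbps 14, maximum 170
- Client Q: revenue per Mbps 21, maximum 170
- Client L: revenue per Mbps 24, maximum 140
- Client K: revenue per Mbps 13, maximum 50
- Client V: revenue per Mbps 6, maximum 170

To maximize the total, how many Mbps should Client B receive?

30

Rank by revenue per Mbps: Client L 24 > Client B 23 > Client Q 21 > Client U 14 > Client K 13 > Client V 6.
Give Client L 140 to hit its cap of 140 — 30 left.
Client B: +30 (room for 130) → 30. Pool exhausted.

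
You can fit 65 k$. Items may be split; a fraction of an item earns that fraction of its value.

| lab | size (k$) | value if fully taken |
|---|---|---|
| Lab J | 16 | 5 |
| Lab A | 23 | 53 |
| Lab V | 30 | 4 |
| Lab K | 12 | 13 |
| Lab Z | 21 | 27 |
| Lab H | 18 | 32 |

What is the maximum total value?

115.25

Rank by value-to-size ratio: Lab A 53/23≈2.3, Lab H 32/18≈1.78, Lab Z 27/21≈1.29, Lab K 13/12≈1.08, Lab J 5/16≈0.312, Lab V 4/30≈0.133.
Take all of Lab A (23 k$, value 53) ; 42 k$ left.
All 18 k$ of Lab H fit (value 32) ; 24 remain.
All 21 k$ of Lab Z fit (value 27) ; 3 remain.
Only 3 k$ remain; take 3/12 of Lab K for value 13×3/12 = 3.25.
Total value = 115.25.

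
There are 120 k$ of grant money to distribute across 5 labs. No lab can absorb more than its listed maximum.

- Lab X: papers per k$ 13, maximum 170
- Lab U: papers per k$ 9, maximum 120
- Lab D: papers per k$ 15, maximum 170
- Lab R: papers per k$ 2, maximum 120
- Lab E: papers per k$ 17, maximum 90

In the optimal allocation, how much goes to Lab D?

Rank by papers per k$: Lab E 17 > Lab D 15 > Lab X 13 > Lab U 9 > Lab R 2.
Lab E takes 90 to reach its cap of 90 → 30 left.
Lab D has room for 170 but only 30 remain, so it gets 30.

30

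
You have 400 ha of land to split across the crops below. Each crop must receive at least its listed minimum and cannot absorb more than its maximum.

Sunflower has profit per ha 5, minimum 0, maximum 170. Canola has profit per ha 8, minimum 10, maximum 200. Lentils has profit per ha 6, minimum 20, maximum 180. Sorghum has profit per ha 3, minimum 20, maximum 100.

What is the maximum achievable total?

Meeting every minimum uses 0+10+20+20 = 50 ha, leaving 350.
Highest profit per ha first: Canola 8 > Lentils 6 > Sunflower 5 > Sorghum 3.
Give Canola 190 more to hit its cap of 200 → 160 left.
Give Lentils 160 more to hit its cap of 180 → 0 left.
Total = 8×200 + 6×180 + 3×20 = 2740.

2740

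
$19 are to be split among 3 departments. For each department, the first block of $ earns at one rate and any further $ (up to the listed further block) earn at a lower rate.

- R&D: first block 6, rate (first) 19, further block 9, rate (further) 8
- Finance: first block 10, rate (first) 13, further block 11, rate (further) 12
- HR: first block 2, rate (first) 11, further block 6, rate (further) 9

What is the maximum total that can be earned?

Rank every tier by rate: R&D/T1 19 > Finance/T1 13 > Finance/T2 12 > HR/T1 11 > HR/T2 9 > R&D/T2 8.
R&D/T1 (19): +6 — 13 left.
Finance/T1 (13): +10 — 3 left.
Finance T2 at 12: only 3 left, fill 3.
Total = 19×6 + 13×10 + 12×3 = 280.

280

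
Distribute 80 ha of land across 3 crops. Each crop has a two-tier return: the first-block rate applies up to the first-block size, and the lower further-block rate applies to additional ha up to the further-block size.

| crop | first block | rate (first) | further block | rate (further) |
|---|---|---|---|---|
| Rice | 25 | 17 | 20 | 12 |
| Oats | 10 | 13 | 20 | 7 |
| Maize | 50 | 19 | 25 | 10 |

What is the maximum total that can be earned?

Rank every tier by rate: Maize/tier1 19 > Rice/tier1 17 > Oats/tier1 13 > Rice/tier2 12 > Maize/tier2 10 > Oats/tier2 7.
Maize/tier1 (19): +50 → 30 left.
Fill Rice tier1 block (25 at 17) → 5 left.
Oats tier1 at 13: only 5 left, fill 5.
Total = 19×50 + 17×25 + 13×5 = 1440.

1440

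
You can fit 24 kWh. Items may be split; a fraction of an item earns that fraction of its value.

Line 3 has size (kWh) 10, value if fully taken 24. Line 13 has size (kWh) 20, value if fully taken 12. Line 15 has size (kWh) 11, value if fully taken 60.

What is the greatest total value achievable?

85.8

Rank by value-to-size ratio: Line 15 60/11≈5.45, Line 3 24/10≈2.4, Line 13 12/20≈0.6.
Take all of Line 15 (11 kWh, value 60) — 13 kWh left.
Take all of Line 3 (10 kWh, value 24) — 3 kWh left.
Fill the last 3 kWh with part of Line 13: 3/20 of it earns 1.8.
Total value = 85.8.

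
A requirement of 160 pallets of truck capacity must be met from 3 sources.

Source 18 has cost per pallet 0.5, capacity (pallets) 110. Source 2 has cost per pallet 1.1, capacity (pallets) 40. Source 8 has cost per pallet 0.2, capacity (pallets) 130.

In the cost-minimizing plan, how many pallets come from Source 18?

30

Fill from the cheapest source first.
Take 130 from Source 8 at 0.2 — need 30 more.
Source 18 at 0.5: take 30 of its 110 — requirement met.
Source 2: unused.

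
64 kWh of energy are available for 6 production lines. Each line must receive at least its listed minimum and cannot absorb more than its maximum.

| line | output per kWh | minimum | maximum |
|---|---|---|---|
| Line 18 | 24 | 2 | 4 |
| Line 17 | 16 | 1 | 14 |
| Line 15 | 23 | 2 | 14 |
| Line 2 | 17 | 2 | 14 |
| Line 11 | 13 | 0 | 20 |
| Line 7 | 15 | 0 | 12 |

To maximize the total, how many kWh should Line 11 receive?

6

Meeting every minimum uses 2+1+2+2+0+0 = 7 kWh, leaving 57.
Highest output per kWh first: Line 18 24 > Line 15 23 > Line 2 17 > Line 17 16 > Line 7 15 > Line 11 13.
Line 18: +2 to 4 (cap) ; 55 left.
Give Line 15 12 more to hit its cap of 14 ; 43 left.
Give Line 2 12 more to hit its cap of 14 ; 31 left.
Give Line 17 13 more to hit its cap of 14 ; 18 left.
Line 7 takes 12 more to reach its cap of 12 ; 6 left.
Line 11 has room for 20 more but only 6 remain, so it gets 6.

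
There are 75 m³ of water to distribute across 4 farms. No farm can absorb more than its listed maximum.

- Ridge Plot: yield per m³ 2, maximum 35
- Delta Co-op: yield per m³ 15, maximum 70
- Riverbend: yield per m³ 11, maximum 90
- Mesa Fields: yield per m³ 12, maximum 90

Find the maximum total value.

Order the farms by yield per m³: Delta Co-op 15 > Mesa Fields 12 > Riverbend 11 > Ridge Plot 2.
Delta Co-op takes 70 to reach its cap of 70 ; 5 left.
Only 5 left; Mesa Fields takes them to reach 5.
Total = 15×70 + 12×5 = 1110.

1110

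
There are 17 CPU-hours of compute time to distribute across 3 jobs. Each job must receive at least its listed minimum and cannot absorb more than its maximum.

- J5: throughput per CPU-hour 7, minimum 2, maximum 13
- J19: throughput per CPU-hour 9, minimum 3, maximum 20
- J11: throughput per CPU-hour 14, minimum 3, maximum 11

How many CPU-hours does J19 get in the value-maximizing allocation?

Meeting every minimum uses 2+3+3 = 8 CPU-hours, leaving 9.
Order the jobs by throughput per CPU-hour: J11 14 > J19 9 > J5 7.
J11: +8 to 11 (cap) → 1 left.
J19 has room for 17 more but only 1 remain, so it gets 4.

4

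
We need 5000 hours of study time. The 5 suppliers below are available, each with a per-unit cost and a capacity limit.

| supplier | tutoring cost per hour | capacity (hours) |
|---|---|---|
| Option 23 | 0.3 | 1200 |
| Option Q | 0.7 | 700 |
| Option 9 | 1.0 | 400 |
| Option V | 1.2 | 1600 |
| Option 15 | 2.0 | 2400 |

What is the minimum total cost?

Use suppliers in increasing cost order.
Option 23 at 0.3: take all 1200 hours ; 3800 still needed.
Option Q (0.7): use full 700 ; 3100 hours to go.
Option 9 (1.0): use full 400 ; 2700 hours to go.
Take 1600 from Option V at 1.2 ; need 1100 more.
Option 15 at 2.0: take 1100 of its 2400 ; requirement met.
Cost = 1200×0.3 + 700×0.7 + 400×1.0 + 1600×1.2 + 1100×2.0 = 5370.

5370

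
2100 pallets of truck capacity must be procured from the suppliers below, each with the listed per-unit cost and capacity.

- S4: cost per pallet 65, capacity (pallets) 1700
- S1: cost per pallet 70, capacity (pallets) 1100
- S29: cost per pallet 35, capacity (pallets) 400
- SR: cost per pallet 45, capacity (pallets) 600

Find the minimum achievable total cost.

112500

Cheapest first:
S29 (35): use full 400 ; 1700 pallets to go.
Take 600 from SR at 45 ; need 1100 more.
S4 at 65: take 1100 of its 1700 ; requirement met.
S1: unused.
Cost = 400×35 + 600×45 + 1100×65 = 112500.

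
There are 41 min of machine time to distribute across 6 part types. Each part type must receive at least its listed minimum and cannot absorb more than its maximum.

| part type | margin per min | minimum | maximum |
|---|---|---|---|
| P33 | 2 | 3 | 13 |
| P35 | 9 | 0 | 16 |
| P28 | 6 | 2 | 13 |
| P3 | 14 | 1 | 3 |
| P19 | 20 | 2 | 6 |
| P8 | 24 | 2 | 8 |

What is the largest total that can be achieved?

534

Meeting every minimum uses 3+0+2+1+2+2 = 10 min, leaving 31.
Highest margin per min first: P8 24 > P19 20 > P3 14 > P35 9 > P28 6 > P33 2.
Give P8 6 more to hit its cap of 8 ; 25 left.
P19: +4 to 6 (cap) ; 21 left.
P3 takes 2 more to reach its cap of 3 ; 19 left.
P35: +16 to 16 (cap) ; 3 left.
P28: +3 (room for 11) → 5. Pool exhausted.
Total = 2×3 + 9×16 + 6×5 + 14×3 + 20×6 + 24×8 = 534.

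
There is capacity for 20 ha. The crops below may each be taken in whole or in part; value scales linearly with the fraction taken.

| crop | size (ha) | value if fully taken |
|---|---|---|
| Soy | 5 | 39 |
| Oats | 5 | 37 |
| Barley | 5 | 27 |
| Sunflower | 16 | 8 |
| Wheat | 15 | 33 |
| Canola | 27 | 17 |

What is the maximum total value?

Rank by value-to-size ratio: Soy 39/5≈7.8, Oats 37/5≈7.4, Barley 27/5≈5.4, Wheat 33/15≈2.2, Canola 17/27≈0.63, Sunflower 8/16≈0.5.
Soy: take in full, 5 ha for value 39 — 15 left.
Take all of Oats (5 ha, value 37) — 10 ha left.
Barley: take in full, 5 ha for value 27 — 5 left.
5 ha left: a 5/15 share of Wheat gives 33×5/15 = 11.
Total value = 114.

114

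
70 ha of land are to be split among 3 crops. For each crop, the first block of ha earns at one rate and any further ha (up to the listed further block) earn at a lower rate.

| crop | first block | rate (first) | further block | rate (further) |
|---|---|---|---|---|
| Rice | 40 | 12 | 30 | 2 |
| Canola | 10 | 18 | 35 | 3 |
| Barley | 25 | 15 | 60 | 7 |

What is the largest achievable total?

975

Treat each block as its own option and order by rate: Canola/T1 18 > Barley/T1 15 > Rice/T1 12 > Barley/T2 7 > Canola/T2 3 > Rice/T2 2.
Canola/T1 (18): +10 → 60 left.
Fill Barley T1 block (25 at 15) → 35 left.
35 remain; put them into Rice T1 at 12.
Total = 18×10 + 15×25 + 12×35 = 975.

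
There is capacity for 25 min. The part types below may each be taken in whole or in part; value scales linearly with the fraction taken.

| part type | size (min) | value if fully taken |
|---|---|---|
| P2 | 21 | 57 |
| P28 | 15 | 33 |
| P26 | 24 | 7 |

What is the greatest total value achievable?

65.8

Sort by value density: P2 57/21≈2.71, P28 33/15≈2.2, P26 7/24≈0.292.
Take all of P2 (21 min, value 57) → 4 min left.
Only 4 min remain; take 4/15 of P28 for value 33×4/15 = 8.8.
Total value = 65.8.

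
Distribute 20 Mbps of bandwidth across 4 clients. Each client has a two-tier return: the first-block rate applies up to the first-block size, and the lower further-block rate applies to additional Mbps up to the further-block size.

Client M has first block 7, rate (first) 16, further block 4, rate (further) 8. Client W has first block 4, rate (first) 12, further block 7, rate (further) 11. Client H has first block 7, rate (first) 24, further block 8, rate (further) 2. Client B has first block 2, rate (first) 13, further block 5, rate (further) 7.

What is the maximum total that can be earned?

Rank every tier by rate: Client H/first 24 > Client M/first 16 > Client B/first 13 > Client W/first 12 > Client W/second 11 > Client M/second 8 > Client B/second 7 > Client H/second 2.
Client H first at 24: fill all 7 — 13 left.
Fill Client M first block (7 at 16) — 6 left.
Client B/first (13): +2 — 4 left.
Client W/first (12): +4 — 0 left.
Total = 24×7 + 16×7 + 13×2 + 12×4 = 354.

354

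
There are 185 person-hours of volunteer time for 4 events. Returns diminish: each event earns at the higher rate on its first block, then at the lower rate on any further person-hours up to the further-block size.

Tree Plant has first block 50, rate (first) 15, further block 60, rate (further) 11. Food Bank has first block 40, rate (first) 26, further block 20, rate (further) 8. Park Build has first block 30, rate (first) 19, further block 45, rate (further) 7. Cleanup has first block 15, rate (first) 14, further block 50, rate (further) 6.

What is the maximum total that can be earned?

3120

Rank every tier by rate: Food Bank/first 26 > Park Build/first 19 > Tree Plant/first 15 > Cleanup/first 14 > Tree Plant/second 11 > Food Bank/second 8 > Park Build/second 7 > Cleanup/second 6.
Food Bank/first (26): +40 → 145 left.
Park Build first at 19: fill all 30 → 115 left.
Tree Plant first at 15: fill all 50 → 65 left.
Fill Cleanup first block (15 at 14) → 50 left.
50 remain; put them into Tree Plant second at 11.
Total = 26×40 + 19×30 + 15×50 + 14×15 + 11×50 = 3120.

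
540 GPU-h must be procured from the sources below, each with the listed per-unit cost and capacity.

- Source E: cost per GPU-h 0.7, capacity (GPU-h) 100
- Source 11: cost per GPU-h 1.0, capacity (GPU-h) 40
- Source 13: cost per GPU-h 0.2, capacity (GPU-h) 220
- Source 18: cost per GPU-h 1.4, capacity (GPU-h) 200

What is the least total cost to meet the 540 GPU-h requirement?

Fill from the cheapest source first.
Source 13 at 0.2: take all 220 GPU-h ; 320 still needed.
Source E at 0.7: take all 100 GPU-h ; 220 still needed.
Source 11 at 1.0: take all 40 GPU-h ; 180 still needed.
Source 18 (1.4): take the remaining 180 ; done.
Cost = 220×0.2 + 100×0.7 + 40×1.0 + 180×1.4 = 406.

406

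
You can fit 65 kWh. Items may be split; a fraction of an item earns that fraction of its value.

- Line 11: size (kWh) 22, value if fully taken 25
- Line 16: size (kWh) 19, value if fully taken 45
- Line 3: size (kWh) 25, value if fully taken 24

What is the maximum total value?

Best value per unit of size first: Line 16 45/19≈2.37, Line 11 25/22≈1.14, Line 3 24/25≈0.96.
Line 16: take in full, 19 kWh for value 45 ; 46 left.
Line 11: take in full, 22 kWh for value 25 ; 24 left.
Only 24 kWh remain; take 24/25 of Line 3 for value 24×24/25 = 23.04.
Total value = 93.04.

93.04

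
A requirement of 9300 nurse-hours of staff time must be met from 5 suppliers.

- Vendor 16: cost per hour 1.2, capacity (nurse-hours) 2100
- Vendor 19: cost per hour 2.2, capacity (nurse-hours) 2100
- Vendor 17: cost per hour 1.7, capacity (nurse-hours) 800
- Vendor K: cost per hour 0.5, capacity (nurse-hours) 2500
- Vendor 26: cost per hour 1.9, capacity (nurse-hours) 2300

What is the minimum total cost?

Use suppliers in increasing cost order.
Vendor K (0.5): use full 2500 — 6800 nurse-hours to go.
Vendor 16 at 1.2: take all 2100 nurse-hours — 4700 still needed.
Vendor 17 at 1.7: take all 800 nurse-hours — 3900 still needed.
Vendor 26 (1.9): use full 2300 — 1600 nurse-hours to go.
Take 1600 from Vendor 19 at 2.2 to finish.
Cost = 2500×0.5 + 2100×1.2 + 800×1.7 + 2300×1.9 + 1600×2.2 = 13020.

13020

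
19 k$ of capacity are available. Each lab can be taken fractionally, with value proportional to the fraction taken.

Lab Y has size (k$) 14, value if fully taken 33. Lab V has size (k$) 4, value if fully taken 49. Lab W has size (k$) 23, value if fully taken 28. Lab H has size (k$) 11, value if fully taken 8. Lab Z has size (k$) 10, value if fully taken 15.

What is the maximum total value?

83.5

Sort by value density: Lab V 49/4≈12.2, Lab Y 33/14≈2.36, Lab Z 15/10≈1.5, Lab W 28/23≈1.22, Lab H 8/11≈0.727.
All 4 k$ of Lab V fit (value 49) — 15 remain.
All 14 k$ of Lab Y fit (value 33) — 1 remain.
1 k$ left: a 1/10 share of Lab Z gives 15×1/10 = 1.5.
Total value = 83.5.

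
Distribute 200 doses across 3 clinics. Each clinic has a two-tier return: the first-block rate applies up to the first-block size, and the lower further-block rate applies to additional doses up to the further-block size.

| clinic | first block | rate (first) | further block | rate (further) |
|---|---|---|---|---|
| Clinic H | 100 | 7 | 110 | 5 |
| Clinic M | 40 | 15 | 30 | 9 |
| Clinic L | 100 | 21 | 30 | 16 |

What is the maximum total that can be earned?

Treat each block as its own option and order by rate: Clinic L/tier1 21 > Clinic L/tier2 16 > Clinic M/tier1 15 > Clinic M/tier2 9 > Clinic H/tier1 7 > Clinic H/tier2 5.
Clinic L/tier1 (21): +100 ; 100 left.
Clinic L tier2 at 16: fill all 30 ; 70 left.
Fill Clinic M tier1 block (40 at 15) ; 30 left.
Clinic M/tier2 (9): +30 ; 0 left.
Total = 21×100 + 16×30 + 15×40 + 9×30 = 3450.

3450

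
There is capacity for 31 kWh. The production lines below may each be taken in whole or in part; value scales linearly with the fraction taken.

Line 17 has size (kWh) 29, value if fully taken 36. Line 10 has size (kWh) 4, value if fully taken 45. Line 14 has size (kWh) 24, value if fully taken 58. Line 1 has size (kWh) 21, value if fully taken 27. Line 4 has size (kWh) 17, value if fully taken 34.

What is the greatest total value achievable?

Best value per unit of size first: Line 10 45/4≈11.2, Line 14 58/24≈2.42, Line 4 34/17≈2, Line 1 27/21≈1.29, Line 17 36/29≈1.24.
Line 10: take in full, 4 kWh for value 45 → 27 left.
Take all of Line 14 (24 kWh, value 58) → 3 kWh left.
Only 3 kWh remain; take 3/17 of Line 4 for value 34×3/17 = 6.
Total value = 109.

109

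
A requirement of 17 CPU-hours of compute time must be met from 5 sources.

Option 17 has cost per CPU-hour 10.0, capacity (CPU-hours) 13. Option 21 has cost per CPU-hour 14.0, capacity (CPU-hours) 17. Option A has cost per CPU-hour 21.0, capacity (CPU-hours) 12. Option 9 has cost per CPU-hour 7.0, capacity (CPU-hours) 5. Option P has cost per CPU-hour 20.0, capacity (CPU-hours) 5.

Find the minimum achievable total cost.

Use sources in increasing cost order.
Option 9 at 7.0: take all 5 CPU-hours → 12 still needed.
Option 17 at 10.0: take 12 of its 13 → requirement met.
Option 21, Option P, Option A: unused.
Cost = 5×7.0 + 12×10.0 = 155.

155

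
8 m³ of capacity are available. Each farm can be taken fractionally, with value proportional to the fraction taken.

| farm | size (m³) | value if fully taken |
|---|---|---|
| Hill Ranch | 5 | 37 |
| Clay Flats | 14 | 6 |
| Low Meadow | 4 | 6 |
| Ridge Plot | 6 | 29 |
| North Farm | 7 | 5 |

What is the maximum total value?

Sort by value density: Hill Ranch 37/5≈7.4, Ridge Plot 29/6≈4.83, Low Meadow 6/4≈1.5, North Farm 5/7≈0.714, Clay Flats 6/14≈0.429.
All 5 m³ of Hill Ranch fit (value 37) ; 3 remain.
3 m³ left: a 3/6 share of Ridge Plot gives 29×3/6 = 14.5.
Total value = 51.5.

51.5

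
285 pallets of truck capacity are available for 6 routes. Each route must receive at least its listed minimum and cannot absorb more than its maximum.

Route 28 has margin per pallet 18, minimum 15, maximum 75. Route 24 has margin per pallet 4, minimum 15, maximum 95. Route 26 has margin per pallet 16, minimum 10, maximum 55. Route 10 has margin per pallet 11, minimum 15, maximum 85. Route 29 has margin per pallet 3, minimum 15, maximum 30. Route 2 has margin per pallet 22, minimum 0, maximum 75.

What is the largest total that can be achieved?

Meeting every minimum uses 15+15+10+15+15+0 = 70 pallets, leaving 215.
Rank by margin per pallet: Route 2 22 > Route 28 18 > Route 26 16 > Route 10 11 > Route 24 4 > Route 29 3.
Give Route 2 75 more to hit its cap of 75 — 140 left.
Route 28 takes 60 more to reach its cap of 75 — 80 left.
Route 26 takes 45 more to reach its cap of 55 — 35 left.
Route 10: +35 (room for 70) → 50. Pool exhausted.
Total = 18×75 + 4×15 + 16×55 + 11×50 + 3×15 + 22×75 = 4535.

4535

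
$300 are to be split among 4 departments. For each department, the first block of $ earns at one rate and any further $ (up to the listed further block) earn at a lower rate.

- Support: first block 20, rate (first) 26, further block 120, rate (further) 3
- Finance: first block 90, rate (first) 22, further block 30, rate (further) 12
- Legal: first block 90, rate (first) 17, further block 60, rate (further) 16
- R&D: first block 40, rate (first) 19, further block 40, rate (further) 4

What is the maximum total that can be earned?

5750

Treat each block as its own option and order by rate: Support/first 26 > Finance/first 22 > R&D/first 19 > Legal/first 17 > Legal/second 16 > Finance/second 12 > R&D/second 4 > Support/second 3.
Support/first (26): +20 — 280 left.
Finance first at 22: fill all 90 — 190 left.
Fill R&D first block (40 at 19) — 150 left.
Legal first at 17: fill all 90 — 60 left.
Legal/second (16): +60 — 0 left.
Total = 26×20 + 22×90 + 19×40 + 17×90 + 16×60 = 5750.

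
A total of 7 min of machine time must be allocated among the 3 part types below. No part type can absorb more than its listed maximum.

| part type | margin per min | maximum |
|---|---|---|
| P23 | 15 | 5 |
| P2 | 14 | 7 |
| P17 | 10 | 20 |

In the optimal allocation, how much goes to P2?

Rank by margin per min: P23 15 > P2 14 > P17 10.
P23: +5 to 5 (cap) — 2 left.
P2 has room for 7 but only 2 remain, so it gets 2.

2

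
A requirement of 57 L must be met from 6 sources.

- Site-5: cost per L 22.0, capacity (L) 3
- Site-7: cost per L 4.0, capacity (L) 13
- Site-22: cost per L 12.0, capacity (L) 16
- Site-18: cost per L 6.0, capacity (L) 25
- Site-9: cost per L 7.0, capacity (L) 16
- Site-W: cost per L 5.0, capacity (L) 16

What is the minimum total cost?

Use sources in increasing cost order.
Site-7 (4.0): use full 13 → 44 L to go.
Site-W (5.0): use full 16 → 28 L to go.
Site-18 (6.0): use full 25 → 3 L to go.
Site-9 (7.0): take the remaining 3 → done.
Site-22, Site-5: unused.
Cost = 13×4.0 + 16×5.0 + 25×6.0 + 3×7.0 = 303.

303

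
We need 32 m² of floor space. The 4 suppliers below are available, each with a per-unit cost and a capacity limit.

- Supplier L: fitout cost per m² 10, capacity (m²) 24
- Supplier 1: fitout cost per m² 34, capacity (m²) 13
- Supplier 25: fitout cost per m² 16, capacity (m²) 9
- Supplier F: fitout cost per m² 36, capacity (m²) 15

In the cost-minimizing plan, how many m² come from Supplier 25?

8

Use suppliers in increasing cost order.
Supplier L (10): use full 24 — 8 m² to go.
Take 8 from Supplier 25 at 16 to finish.
Supplier 1, Supplier F: unused.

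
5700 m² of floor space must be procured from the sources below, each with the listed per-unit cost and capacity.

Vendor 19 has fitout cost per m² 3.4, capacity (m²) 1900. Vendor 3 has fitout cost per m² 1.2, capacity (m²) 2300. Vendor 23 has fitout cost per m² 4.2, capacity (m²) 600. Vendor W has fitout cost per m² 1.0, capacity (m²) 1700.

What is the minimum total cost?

Use sources in increasing cost order.
Vendor W (1.0): use full 1700 — 4000 m² to go.
Take 2300 from Vendor 3 at 1.2 — need 1700 more.
Take 1700 from Vendor 19 at 3.4 to finish.
Vendor 23: unused.
Cost = 1700×1.0 + 2300×1.2 + 1700×3.4 = 10240.

10240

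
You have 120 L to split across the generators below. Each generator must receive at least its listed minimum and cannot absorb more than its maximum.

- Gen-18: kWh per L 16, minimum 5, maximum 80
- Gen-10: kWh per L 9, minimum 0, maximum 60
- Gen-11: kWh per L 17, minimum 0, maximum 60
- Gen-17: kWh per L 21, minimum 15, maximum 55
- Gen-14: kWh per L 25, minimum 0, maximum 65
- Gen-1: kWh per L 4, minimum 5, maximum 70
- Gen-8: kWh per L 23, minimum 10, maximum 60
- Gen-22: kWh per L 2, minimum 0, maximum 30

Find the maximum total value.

2730

Meeting every minimum uses 5+0+0+15+0+5+10+0 = 35 L, leaving 85.
Highest kWh per L first: Gen-14 25 > Gen-8 23 > Gen-17 21 > Gen-11 17 > Gen-18 16 > Gen-10 9 > Gen-1 4 > Gen-22 2.
Gen-14 takes 65 more to reach its cap of 65 — 20 left.
Gen-8: +20 (room for 50) → 30. Pool exhausted.
Total = 16×5 + 21×15 + 25×65 + 4×5 + 23×30 = 2730.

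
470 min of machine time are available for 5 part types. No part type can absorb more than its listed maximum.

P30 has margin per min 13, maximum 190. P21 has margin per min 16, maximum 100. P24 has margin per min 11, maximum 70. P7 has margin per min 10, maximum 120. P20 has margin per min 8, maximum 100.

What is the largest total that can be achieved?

5940

Rank by margin per min: P21 16 > P30 13 > P24 11 > P7 10 > P20 8.
Give P21 100 to hit its cap of 100 → 370 left.
P30 takes 190 to reach its cap of 190 → 180 left.
P24: +70 to 70 (cap) → 110 left.
P7: +110 (room for 120) → 110. Pool exhausted.
Total = 13×190 + 16×100 + 11×70 + 10×110 = 5940.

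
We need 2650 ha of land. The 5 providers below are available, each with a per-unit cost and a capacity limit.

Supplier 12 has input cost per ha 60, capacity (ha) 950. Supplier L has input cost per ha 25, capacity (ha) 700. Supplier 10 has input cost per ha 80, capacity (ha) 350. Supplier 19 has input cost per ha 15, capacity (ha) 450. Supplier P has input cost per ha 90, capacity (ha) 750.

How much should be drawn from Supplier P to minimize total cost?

200

Use providers in increasing cost order.
Take 450 from Supplier 19 at 15 — need 2200 more.
Supplier L at 25: take all 700 ha — 1500 still needed.
Supplier 12 at 60: take all 950 ha — 550 still needed.
Take 350 from Supplier 10 at 80 — need 200 more.
Supplier P (90): take the remaining 200 — done.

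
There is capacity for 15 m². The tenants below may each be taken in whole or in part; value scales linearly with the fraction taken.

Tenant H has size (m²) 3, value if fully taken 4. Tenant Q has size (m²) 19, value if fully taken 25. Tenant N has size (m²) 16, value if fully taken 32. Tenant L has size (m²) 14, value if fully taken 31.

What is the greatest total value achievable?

33

Sort by value density: Tenant L 31/14≈2.21, Tenant N 32/16≈2, Tenant H 4/3≈1.33, Tenant Q 25/19≈1.32.
Tenant L: take in full, 14 m² for value 31 — 1 left.
1 m² left: a 1/16 share of Tenant N gives 32×1/16 = 2.
Total value = 33.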